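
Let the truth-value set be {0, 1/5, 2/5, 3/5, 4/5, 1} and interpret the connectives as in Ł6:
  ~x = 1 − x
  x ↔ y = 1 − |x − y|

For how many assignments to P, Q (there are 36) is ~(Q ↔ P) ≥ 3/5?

value 1: 2 assignments (counts)
value 4/5: 4 assignments (counts)
value 3/5: 6 assignments (counts)
value 2/5: 8 assignments
value 1/5: 10 assignments
value 0: 6 assignments
So 12 of the 36 assignments meet the threshold.

12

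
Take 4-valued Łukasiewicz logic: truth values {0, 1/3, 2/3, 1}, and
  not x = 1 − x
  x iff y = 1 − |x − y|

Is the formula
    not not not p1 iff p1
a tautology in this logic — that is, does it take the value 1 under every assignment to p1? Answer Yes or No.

No

Counterexample: take p1 = 0.
not p1 = not 0 = 1
not not p1 = not 1 = 0
not not not p1 = not 0 = 1
not not not p1 iff p1 = 1 iff 0 = 0
This gives 0 ≠ 1.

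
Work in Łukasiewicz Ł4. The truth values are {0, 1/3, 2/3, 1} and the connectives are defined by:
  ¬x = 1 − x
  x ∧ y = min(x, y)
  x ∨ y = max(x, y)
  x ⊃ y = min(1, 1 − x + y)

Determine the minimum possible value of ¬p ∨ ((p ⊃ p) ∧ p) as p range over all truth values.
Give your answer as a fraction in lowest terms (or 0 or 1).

2/3

Take p = 1/3:
¬p = ¬1/3 = 2/3
p ⊃ p = 1/3 ⊃ 1/3 = 1
(p ⊃ p) ∧ p = 1 ∧ 1/3 = 1/3
¬p ∨ ((p ⊃ p) ∧ p) = 2/3 ∨ 1/3 = 2/3
No assignment yields a value below 2/3, so this is the minimum.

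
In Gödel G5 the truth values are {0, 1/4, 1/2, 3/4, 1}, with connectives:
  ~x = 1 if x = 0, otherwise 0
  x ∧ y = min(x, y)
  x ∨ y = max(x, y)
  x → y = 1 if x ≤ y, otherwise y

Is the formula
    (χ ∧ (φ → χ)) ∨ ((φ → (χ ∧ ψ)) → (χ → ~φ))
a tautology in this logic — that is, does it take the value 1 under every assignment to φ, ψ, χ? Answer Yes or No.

Counterexample: take φ = 1/4, ψ = 1/4, χ = 1/4.
φ → χ = 1/4 → 1/4 = 1
χ ∧ (φ → χ) = 1/4 ∧ 1 = 1/4
χ ∧ ψ = 1/4 ∧ 1/4 = 1/4
φ → (χ ∧ ψ) = 1/4 → 1/4 = 1
~φ = ~1/4 = 0
χ → ~φ = 1/4 → 0 = 0
(φ → (χ ∧ ψ)) → (χ → ~φ) = 1 → 0 = 0
(χ ∧ (φ → χ)) ∨ ((φ → (χ ∧ ψ)) → (χ → ~φ)) = 1/4 ∨ 0 = 1/4
This gives 1/4 ≠ 1.

No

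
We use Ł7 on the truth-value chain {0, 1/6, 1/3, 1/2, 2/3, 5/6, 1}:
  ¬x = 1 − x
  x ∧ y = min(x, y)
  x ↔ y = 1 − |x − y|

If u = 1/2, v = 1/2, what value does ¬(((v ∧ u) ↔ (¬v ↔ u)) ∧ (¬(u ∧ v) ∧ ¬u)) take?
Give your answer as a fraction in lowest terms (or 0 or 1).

v ∧ u = 1/2 ∧ 1/2 = 1/2
¬v = ¬1/2 = 1/2
¬v ↔ u = 1/2 ↔ 1/2 = 1
(v ∧ u) ↔ (¬v ↔ u) = 1/2 ↔ 1 = 1/2
u ∧ v = 1/2 ∧ 1/2 = 1/2
¬(u ∧ v) = ¬1/2 = 1/2
¬u = ¬1/2 = 1/2
¬(u ∧ v) ∧ ¬u = 1/2 ∧ 1/2 = 1/2
((v ∧ u) ↔ (¬v ↔ u)) ∧ (¬(u ∧ v) ∧ ¬u) = 1/2 ∧ 1/2 = 1/2
¬(((v ∧ u) ↔ (¬v ↔ u)) ∧ (¬(u ∧ v) ∧ ¬u)) = ¬1/2 = 1/2

1/2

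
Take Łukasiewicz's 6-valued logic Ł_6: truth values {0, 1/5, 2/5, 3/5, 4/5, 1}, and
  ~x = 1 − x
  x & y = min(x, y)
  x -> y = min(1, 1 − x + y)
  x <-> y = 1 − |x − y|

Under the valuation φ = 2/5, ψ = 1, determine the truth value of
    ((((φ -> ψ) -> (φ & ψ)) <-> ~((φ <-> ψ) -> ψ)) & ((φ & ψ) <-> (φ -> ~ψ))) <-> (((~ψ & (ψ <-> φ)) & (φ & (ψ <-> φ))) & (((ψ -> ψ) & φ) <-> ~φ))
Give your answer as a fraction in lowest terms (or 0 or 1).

2/5

φ -> ψ = 2/5 -> 1 = 1
φ & ψ = 2/5 & 1 = 2/5
(φ -> ψ) -> (φ & ψ) = 1 -> 2/5 = 2/5
φ <-> ψ = 2/5 <-> 1 = 2/5
(φ <-> ψ) -> ψ = 2/5 -> 1 = 1
~((φ <-> ψ) -> ψ) = ~1 = 0
((φ -> ψ) -> (φ & ψ)) <-> ~((φ <-> ψ) -> ψ) = 2/5 <-> 0 = 3/5
φ & ψ = 2/5 & 1 = 2/5
~ψ = ~1 = 0
φ -> ~ψ = 2/5 -> 0 = 3/5
(φ & ψ) <-> (φ -> ~ψ) = 2/5 <-> 3/5 = 4/5
(((φ -> ψ) -> (φ & ψ)) <-> ~((φ <-> ψ) -> ψ)) & ((φ & ψ) <-> (φ -> ~ψ)) = 3/5 & 4/5 = 3/5
~ψ = ~1 = 0
ψ <-> φ = 1 <-> 2/5 = 2/5
~ψ & (ψ <-> φ) = 0 & 2/5 = 0
ψ <-> φ = 1 <-> 2/5 = 2/5
φ & (ψ <-> φ) = 2/5 & 2/5 = 2/5
(~ψ & (ψ <-> φ)) & (φ & (ψ <-> φ)) = 0 & 2/5 = 0
ψ -> ψ = 1 -> 1 = 1
(ψ -> ψ) & φ = 1 & 2/5 = 2/5
~φ = ~2/5 = 3/5
((ψ -> ψ) & φ) <-> ~φ = 2/5 <-> 3/5 = 4/5
((~ψ & (ψ <-> φ)) & (φ & (ψ <-> φ))) & (((ψ -> ψ) & φ) <-> ~φ) = 0 & 4/5 = 0
((((φ -> ψ) -> (φ & ψ)) <-> ~((φ <-> ψ) -> ψ)) & ((φ & ψ) <-> (φ -> ~ψ))) <-> (((~ψ & (ψ <-> φ)) & (φ & (ψ <-> φ))) & (((ψ -> ψ) & φ) <-> ~φ)) = 3/5 <-> 0 = 2/5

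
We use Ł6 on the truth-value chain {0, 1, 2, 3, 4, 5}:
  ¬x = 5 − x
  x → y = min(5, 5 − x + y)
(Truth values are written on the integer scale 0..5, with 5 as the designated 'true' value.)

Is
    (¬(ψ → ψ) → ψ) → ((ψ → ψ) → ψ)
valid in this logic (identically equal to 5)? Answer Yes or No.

Counterexample: take ψ = 0.
ψ → ψ = 0 → 0 = 5
¬(ψ → ψ) = ¬5 = 0
¬(ψ → ψ) → ψ = 0 → 0 = 5
ψ → ψ = 0 → 0 = 5
(ψ → ψ) → ψ = 5 → 0 = 0
(¬(ψ → ψ) → ψ) → ((ψ → ψ) → ψ) = 5 → 0 = 0
This gives 0 ≠ 5.

No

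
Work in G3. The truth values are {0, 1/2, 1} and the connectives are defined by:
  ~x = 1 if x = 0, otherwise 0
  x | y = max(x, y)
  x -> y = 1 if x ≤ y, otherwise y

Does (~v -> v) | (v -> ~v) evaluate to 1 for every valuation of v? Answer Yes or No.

v = 0 ↦ 1
v = 1/2 ↦ 1
v = 1 ↦ 1
Every assignment gives a value ≥ 1.

Yes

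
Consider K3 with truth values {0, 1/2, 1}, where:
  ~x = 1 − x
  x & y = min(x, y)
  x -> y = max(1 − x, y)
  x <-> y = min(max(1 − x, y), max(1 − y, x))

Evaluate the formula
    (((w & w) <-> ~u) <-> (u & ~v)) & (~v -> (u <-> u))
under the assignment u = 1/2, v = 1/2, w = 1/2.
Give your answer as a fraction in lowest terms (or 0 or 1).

w & w = 1/2 & 1/2 = 1/2
~u = ~1/2 = 1/2
(w & w) <-> ~u = 1/2 <-> 1/2 = 1/2
~v = ~1/2 = 1/2
u & ~v = 1/2 & 1/2 = 1/2
((w & w) <-> ~u) <-> (u & ~v) = 1/2 <-> 1/2 = 1/2
~v = ~1/2 = 1/2
u <-> u = 1/2 <-> 1/2 = 1/2
~v -> (u <-> u) = 1/2 -> 1/2 = 1/2
(((w & w) <-> ~u) <-> (u & ~v)) & (~v -> (u <-> u)) = 1/2 & 1/2 = 1/2

1/2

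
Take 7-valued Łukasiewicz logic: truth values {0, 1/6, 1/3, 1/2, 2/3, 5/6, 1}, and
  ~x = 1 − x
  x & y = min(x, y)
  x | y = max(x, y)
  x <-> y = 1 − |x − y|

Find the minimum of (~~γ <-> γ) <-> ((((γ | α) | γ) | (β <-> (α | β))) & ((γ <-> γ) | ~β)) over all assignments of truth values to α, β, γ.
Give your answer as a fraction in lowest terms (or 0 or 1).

Take α = 1/2, β = 0, γ = 0:
~γ = ~0 = 1
~~γ = ~1 = 0
~~γ <-> γ = 0 <-> 0 = 1
γ | α = 0 | 1/2 = 1/2
(γ | α) | γ = 1/2 | 0 = 1/2
α | β = 1/2 | 0 = 1/2
β <-> (α | β) = 0 <-> 1/2 = 1/2
((γ | α) | γ) | (β <-> (α | β)) = 1/2 | 1/2 = 1/2
γ <-> γ = 0 <-> 0 = 1
~β = ~0 = 1
(γ <-> γ) | ~β = 1 | 1 = 1
(((γ | α) | γ) | (β <-> (α | β))) & ((γ <-> γ) | ~β) = 1/2 & 1 = 1/2
(~~γ <-> γ) <-> ((((γ | α) | γ) | (β <-> (α | β))) & ((γ <-> γ) | ~β)) = 1 <-> 1/2 = 1/2
No assignment yields a value below 1/2, so this is the minimum.

1/2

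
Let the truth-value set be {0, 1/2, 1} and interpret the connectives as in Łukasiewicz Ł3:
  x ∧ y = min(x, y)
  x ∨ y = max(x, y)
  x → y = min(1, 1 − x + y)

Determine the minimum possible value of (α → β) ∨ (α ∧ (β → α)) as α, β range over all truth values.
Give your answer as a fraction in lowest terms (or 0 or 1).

Take α = 1/2, β = 0:
α → β = 1/2 → 0 = 1/2
β → α = 0 → 1/2 = 1
α ∧ (β → α) = 1/2 ∧ 1 = 1/2
(α → β) ∨ (α ∧ (β → α)) = 1/2 ∨ 1/2 = 1/2
No assignment yields a value below 1/2, so this is the minimum.

1/2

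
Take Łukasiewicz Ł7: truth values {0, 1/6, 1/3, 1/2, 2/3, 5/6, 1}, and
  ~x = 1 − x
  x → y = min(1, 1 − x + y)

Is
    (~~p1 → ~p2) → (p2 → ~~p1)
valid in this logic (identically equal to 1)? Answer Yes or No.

Counterexample: take p1 = 0, p2 = 1/6.
~p1 = ~0 = 1
~~p1 = ~1 = 0
~p2 = ~1/6 = 5/6
~~p1 → ~p2 = 0 → 5/6 = 1
~p1 = ~0 = 1
~~p1 = ~1 = 0
p2 → ~~p1 = 1/6 → 0 = 5/6
(~~p1 → ~p2) → (p2 → ~~p1) = 1 → 5/6 = 5/6
This gives 5/6 ≠ 1.

No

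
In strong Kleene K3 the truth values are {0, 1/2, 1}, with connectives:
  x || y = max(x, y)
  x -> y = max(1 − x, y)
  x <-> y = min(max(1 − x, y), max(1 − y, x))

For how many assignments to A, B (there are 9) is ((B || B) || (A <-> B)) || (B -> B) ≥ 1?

6

A = 0, B = 0 ↦ 1  ≥
A = 0, B = 1/2 ↦ 1/2  <
A = 0, B = 1 ↦ 1  ≥
A = 1/2, B = 0 ↦ 1  ≥
A = 1/2, B = 1/2 ↦ 1/2  <
A = 1/2, B = 1 ↦ 1  ≥
A = 1, B = 0 ↦ 1  ≥
A = 1, B = 1/2 ↦ 1/2  <
A = 1, B = 1 ↦ 1  ≥
So 6 of the 9 assignments meet the threshold.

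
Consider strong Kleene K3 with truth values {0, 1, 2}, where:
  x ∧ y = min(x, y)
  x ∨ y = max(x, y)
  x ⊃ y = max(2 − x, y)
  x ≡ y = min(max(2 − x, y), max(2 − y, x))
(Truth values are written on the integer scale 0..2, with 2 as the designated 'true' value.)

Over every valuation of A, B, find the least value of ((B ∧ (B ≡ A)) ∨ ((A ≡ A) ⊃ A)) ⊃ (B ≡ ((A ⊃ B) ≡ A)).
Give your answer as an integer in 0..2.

Take A = 0, B = 1:
B ≡ A = 1 ≡ 0 = 1
B ∧ (B ≡ A) = 1 ∧ 1 = 1
A ≡ A = 0 ≡ 0 = 2
(A ≡ A) ⊃ A = 2 ⊃ 0 = 0
(B ∧ (B ≡ A)) ∨ ((A ≡ A) ⊃ A) = 1 ∨ 0 = 1
A ⊃ B = 0 ⊃ 1 = 2
(A ⊃ B) ≡ A = 2 ≡ 0 = 0
B ≡ ((A ⊃ B) ≡ A) = 1 ≡ 0 = 1
((B ∧ (B ≡ A)) ∨ ((A ≡ A) ⊃ A)) ⊃ (B ≡ ((A ⊃ B) ≡ A)) = 1 ⊃ 1 = 1
No assignment yields a value below 1, so this is the minimum.

1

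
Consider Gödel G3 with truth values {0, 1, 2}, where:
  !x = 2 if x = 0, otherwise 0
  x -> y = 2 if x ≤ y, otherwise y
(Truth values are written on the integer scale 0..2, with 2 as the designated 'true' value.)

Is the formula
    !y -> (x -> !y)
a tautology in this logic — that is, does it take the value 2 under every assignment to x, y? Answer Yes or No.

x = 0, y = 0 ↦ 2
x = 0, y = 1 ↦ 2
x = 0, y = 2 ↦ 2
x = 1, y = 0 ↦ 2
x = 1, y = 1 ↦ 2
x = 1, y = 2 ↦ 2
x = 2, y = 0 ↦ 2
x = 2, y = 1 ↦ 2
x = 2, y = 2 ↦ 2
Every assignment gives a value ≥ 2.

Yes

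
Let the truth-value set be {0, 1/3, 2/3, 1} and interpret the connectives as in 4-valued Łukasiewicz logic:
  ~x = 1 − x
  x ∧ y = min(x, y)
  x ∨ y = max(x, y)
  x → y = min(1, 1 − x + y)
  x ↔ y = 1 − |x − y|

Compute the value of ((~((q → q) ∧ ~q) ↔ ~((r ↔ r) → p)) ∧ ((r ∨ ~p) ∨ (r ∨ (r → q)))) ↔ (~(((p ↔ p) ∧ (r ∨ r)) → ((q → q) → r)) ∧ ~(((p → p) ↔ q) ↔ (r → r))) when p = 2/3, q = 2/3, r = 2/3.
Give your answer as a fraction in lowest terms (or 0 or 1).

1/3

q → q = 2/3 → 2/3 = 1
~q = ~2/3 = 1/3
(q → q) ∧ ~q = 1 ∧ 1/3 = 1/3
~((q → q) ∧ ~q) = ~1/3 = 2/3
r ↔ r = 2/3 ↔ 2/3 = 1
(r ↔ r) → p = 1 → 2/3 = 2/3
~((r ↔ r) → p) = ~2/3 = 1/3
~((q → q) ∧ ~q) ↔ ~((r ↔ r) → p) = 2/3 ↔ 1/3 = 2/3
~p = ~2/3 = 1/3
r ∨ ~p = 2/3 ∨ 1/3 = 2/3
r → q = 2/3 → 2/3 = 1
r ∨ (r → q) = 2/3 ∨ 1 = 1
(r ∨ ~p) ∨ (r ∨ (r → q)) = 2/3 ∨ 1 = 1
(~((q → q) ∧ ~q) ↔ ~((r ↔ r) → p)) ∧ ((r ∨ ~p) ∨ (r ∨ (r → q))) = 2/3 ∧ 1 = 2/3
p ↔ p = 2/3 ↔ 2/3 = 1
r ∨ r = 2/3 ∨ 2/3 = 2/3
(p ↔ p) ∧ (r ∨ r) = 1 ∧ 2/3 = 2/3
q → q = 2/3 → 2/3 = 1
(q → q) → r = 1 → 2/3 = 2/3
((p ↔ p) ∧ (r ∨ r)) → ((q → q) → r) = 2/3 → 2/3 = 1
~(((p ↔ p) ∧ (r ∨ r)) → ((q → q) → r)) = ~1 = 0
p → p = 2/3 → 2/3 = 1
(p → p) ↔ q = 1 ↔ 2/3 = 2/3
r → r = 2/3 → 2/3 = 1
((p → p) ↔ q) ↔ (r → r) = 2/3 ↔ 1 = 2/3
~(((p → p) ↔ q) ↔ (r → r)) = ~2/3 = 1/3
~(((p ↔ p) ∧ (r ∨ r)) → ((q → q) → r)) ∧ ~(((p → p) ↔ q) ↔ (r → r)) = 0 ∧ 1/3 = 0
((~((q → q) ∧ ~q) ↔ ~((r ↔ r) → p)) ∧ ((r ∨ ~p) ∨ (r ∨ (r → q)))) ↔ (~(((p ↔ p) ∧ (r ∨ r)) → ((q → q) → r)) ∧ ~(((p → p) ↔ q) ↔ (r → r))) = 2/3 ↔ 0 = 1/3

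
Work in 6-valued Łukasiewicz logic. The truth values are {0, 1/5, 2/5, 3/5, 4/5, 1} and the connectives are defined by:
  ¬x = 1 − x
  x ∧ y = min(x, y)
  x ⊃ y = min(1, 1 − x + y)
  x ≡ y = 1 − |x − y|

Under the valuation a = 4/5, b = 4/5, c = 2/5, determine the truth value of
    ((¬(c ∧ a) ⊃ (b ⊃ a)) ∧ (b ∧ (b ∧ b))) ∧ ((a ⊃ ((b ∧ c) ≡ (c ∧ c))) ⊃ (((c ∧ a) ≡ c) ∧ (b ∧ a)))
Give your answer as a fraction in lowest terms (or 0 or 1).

4/5

c ∧ a = 2/5 ∧ 4/5 = 2/5
¬(c ∧ a) = ¬2/5 = 3/5
b ⊃ a = 4/5 ⊃ 4/5 = 1
¬(c ∧ a) ⊃ (b ⊃ a) = 3/5 ⊃ 1 = 1
b ∧ b = 4/5 ∧ 4/5 = 4/5
b ∧ (b ∧ b) = 4/5 ∧ 4/5 = 4/5
(¬(c ∧ a) ⊃ (b ⊃ a)) ∧ (b ∧ (b ∧ b)) = 1 ∧ 4/5 = 4/5
b ∧ c = 4/5 ∧ 2/5 = 2/5
c ∧ c = 2/5 ∧ 2/5 = 2/5
(b ∧ c) ≡ (c ∧ c) = 2/5 ≡ 2/5 = 1
a ⊃ ((b ∧ c) ≡ (c ∧ c)) = 4/5 ⊃ 1 = 1
c ∧ a = 2/5 ∧ 4/5 = 2/5
(c ∧ a) ≡ c = 2/5 ≡ 2/5 = 1
b ∧ a = 4/5 ∧ 4/5 = 4/5
((c ∧ a) ≡ c) ∧ (b ∧ a) = 1 ∧ 4/5 = 4/5
(a ⊃ ((b ∧ c) ≡ (c ∧ c))) ⊃ (((c ∧ a) ≡ c) ∧ (b ∧ a)) = 1 ⊃ 4/5 = 4/5
((¬(c ∧ a) ⊃ (b ⊃ a)) ∧ (b ∧ (b ∧ b))) ∧ ((a ⊃ ((b ∧ c) ≡ (c ∧ c))) ⊃ (((c ∧ a) ≡ c) ∧ (b ∧ a))) = 4/5 ∧ 4/5 = 4/5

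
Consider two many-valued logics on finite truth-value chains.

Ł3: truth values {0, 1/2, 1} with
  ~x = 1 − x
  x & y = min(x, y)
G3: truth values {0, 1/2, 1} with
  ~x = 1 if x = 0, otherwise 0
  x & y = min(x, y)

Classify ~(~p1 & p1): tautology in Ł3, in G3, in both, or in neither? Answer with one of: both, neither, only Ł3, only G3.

In Ł3: at p1 = 1/2 the value is 1/2 — not a tautology.
In G3: every assignment gives 1 — tautology.

only G3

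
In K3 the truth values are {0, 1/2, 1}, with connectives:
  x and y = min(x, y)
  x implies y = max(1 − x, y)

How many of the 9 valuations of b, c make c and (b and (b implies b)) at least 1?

1

b = 0, c = 0 ↦ 0  <
b = 0, c = 1/2 ↦ 0  <
b = 0, c = 1 ↦ 0  <
b = 1/2, c = 0 ↦ 0  <
b = 1/2, c = 1/2 ↦ 1/2  <
b = 1/2, c = 1 ↦ 1/2  <
b = 1, c = 0 ↦ 0  <
b = 1, c = 1/2 ↦ 1/2  <
b = 1, c = 1 ↦ 1  ≥
So 1 of the 9 assignments meets the threshold.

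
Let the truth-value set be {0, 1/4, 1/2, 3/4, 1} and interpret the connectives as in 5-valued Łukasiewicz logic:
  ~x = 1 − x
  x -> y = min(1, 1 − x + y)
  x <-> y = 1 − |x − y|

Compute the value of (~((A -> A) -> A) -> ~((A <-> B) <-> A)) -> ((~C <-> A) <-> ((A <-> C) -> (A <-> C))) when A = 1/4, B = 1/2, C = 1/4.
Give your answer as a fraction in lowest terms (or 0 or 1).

3/4

A -> A = 1/4 -> 1/4 = 1
(A -> A) -> A = 1 -> 1/4 = 1/4
~((A -> A) -> A) = ~1/4 = 3/4
A <-> B = 1/4 <-> 1/2 = 3/4
(A <-> B) <-> A = 3/4 <-> 1/4 = 1/2
~((A <-> B) <-> A) = ~1/2 = 1/2
~((A -> A) -> A) -> ~((A <-> B) <-> A) = 3/4 -> 1/2 = 3/4
~C = ~1/4 = 3/4
~C <-> A = 3/4 <-> 1/4 = 1/2
A <-> C = 1/4 <-> 1/4 = 1
A <-> C = 1/4 <-> 1/4 = 1
(A <-> C) -> (A <-> C) = 1 -> 1 = 1
(~C <-> A) <-> ((A <-> C) -> (A <-> C)) = 1/2 <-> 1 = 1/2
(~((A -> A) -> A) -> ~((A <-> B) <-> A)) -> ((~C <-> A) <-> ((A <-> C) -> (A <-> C))) = 3/4 -> 1/2 = 3/4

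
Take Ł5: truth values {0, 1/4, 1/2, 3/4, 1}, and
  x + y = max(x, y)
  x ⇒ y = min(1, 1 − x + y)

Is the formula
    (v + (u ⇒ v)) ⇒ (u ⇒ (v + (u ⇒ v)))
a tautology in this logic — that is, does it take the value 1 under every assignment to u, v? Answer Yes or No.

Yes

At u = 1/2, v = 1/2, for instance:
u ⇒ v = 1/2 ⇒ 1/2 = 1
v + (u ⇒ v) = 1/2 + 1 = 1
u ⇒ (v + (u ⇒ v)) = 1/2 ⇒ 1 = 1
(v + (u ⇒ v)) ⇒ (u ⇒ (v + (u ⇒ v))) = 1 ⇒ 1 = 1
and checking the remaining 24 assignments likewise gives ≥ 1 in every case.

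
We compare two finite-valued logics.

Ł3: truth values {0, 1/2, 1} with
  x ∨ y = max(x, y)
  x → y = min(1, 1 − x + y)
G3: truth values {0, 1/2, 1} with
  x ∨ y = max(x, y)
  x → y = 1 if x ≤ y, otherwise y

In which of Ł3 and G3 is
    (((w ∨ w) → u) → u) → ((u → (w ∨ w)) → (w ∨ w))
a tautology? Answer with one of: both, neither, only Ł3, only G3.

only Ł3

In Ł3: every assignment gives 1 — tautology.
In G3: at u = 0, w = 1/2 the value is 1/2 — not a tautology.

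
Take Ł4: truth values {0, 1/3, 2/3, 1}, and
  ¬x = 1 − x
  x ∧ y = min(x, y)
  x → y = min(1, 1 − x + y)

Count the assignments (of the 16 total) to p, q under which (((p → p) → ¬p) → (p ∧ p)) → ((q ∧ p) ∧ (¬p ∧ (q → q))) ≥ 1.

p = 0, q = 0 ↦ 1  ≥
p = 0, q = 1/3 ↦ 1  ≥
p = 0, q = 2/3 ↦ 1  ≥
p = 0, q = 1 ↦ 1  ≥
p = 1/3, q = 0 ↦ 1/3  <
p = 1/3, q = 1/3 ↦ 2/3  <
p = 1/3, q = 2/3 ↦ 2/3  <
p = 1/3, q = 1 ↦ 2/3  <
p = 2/3, q = 0 ↦ 0  <
p = 2/3, q = 1/3 ↦ 1/3  <
p = 2/3, q = 2/3 ↦ 1/3  <
p = 2/3, q = 1 ↦ 1/3  <
p = 1, q = 0 ↦ 0  <
p = 1, q = 1/3 ↦ 0  <
p = 1, q = 2/3 ↦ 0  <
p = 1, q = 1 ↦ 0  <
So 4 of the 16 assignments meet the threshold.

4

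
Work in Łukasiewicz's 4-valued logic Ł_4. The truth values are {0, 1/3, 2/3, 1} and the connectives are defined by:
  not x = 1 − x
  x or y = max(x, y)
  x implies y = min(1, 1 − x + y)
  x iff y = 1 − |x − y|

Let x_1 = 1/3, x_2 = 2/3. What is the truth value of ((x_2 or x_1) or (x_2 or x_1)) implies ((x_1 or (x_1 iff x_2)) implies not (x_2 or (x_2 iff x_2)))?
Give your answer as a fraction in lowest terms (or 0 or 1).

x_2 or x_1 = 2/3 or 1/3 = 2/3
x_2 or x_1 = 2/3 or 1/3 = 2/3
(x_2 or x_1) or (x_2 or x_1) = 2/3 or 2/3 = 2/3
x_1 iff x_2 = 1/3 iff 2/3 = 2/3
x_1 or (x_1 iff x_2) = 1/3 or 2/3 = 2/3
x_2 iff x_2 = 2/3 iff 2/3 = 1
x_2 or (x_2 iff x_2) = 2/3 or 1 = 1
not (x_2 or (x_2 iff x_2)) = not 1 = 0
(x_1 or (x_1 iff x_2)) implies not (x_2 or (x_2 iff x_2)) = 2/3 implies 0 = 1/3
((x_2 or x_1) or (x_2 or x_1)) implies ((x_1 or (x_1 iff x_2)) implies not (x_2 or (x_2 iff x_2))) = 2/3 implies 1/3 = 2/3

2/3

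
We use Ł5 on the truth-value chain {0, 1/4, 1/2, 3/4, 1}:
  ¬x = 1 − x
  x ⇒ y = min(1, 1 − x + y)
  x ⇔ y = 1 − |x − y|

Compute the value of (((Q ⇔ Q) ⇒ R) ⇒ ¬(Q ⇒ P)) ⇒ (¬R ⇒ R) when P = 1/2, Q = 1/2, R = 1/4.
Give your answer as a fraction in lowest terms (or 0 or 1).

Q ⇔ Q = 1/2 ⇔ 1/2 = 1
(Q ⇔ Q) ⇒ R = 1 ⇒ 1/4 = 1/4
Q ⇒ P = 1/2 ⇒ 1/2 = 1
¬(Q ⇒ P) = ¬1 = 0
((Q ⇔ Q) ⇒ R) ⇒ ¬(Q ⇒ P) = 1/4 ⇒ 0 = 3/4
¬R = ¬1/4 = 3/4
¬R ⇒ R = 3/4 ⇒ 1/4 = 1/2
(((Q ⇔ Q) ⇒ R) ⇒ ¬(Q ⇒ P)) ⇒ (¬R ⇒ R) = 3/4 ⇒ 1/2 = 3/4

3/4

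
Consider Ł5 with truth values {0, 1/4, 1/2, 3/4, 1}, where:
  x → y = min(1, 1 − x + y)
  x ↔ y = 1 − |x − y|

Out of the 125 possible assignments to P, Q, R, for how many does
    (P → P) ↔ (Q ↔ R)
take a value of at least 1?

25

value 1: 25 assignments (counts)
value 3/4: 40 assignments
value 1/2: 30 assignments
value 1/4: 20 assignments
value 0: 10 assignments
So 25 of the 125 assignments meet the threshold.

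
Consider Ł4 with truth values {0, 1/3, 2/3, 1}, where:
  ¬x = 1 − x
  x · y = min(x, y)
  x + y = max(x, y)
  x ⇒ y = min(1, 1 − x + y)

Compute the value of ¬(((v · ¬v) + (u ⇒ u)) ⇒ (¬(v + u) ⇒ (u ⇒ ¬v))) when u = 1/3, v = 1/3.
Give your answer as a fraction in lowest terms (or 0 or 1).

¬v = ¬1/3 = 2/3
v · ¬v = 1/3 · 2/3 = 1/3
u ⇒ u = 1/3 ⇒ 1/3 = 1
(v · ¬v) + (u ⇒ u) = 1/3 + 1 = 1
v + u = 1/3 + 1/3 = 1/3
¬(v + u) = ¬1/3 = 2/3
¬v = ¬1/3 = 2/3
u ⇒ ¬v = 1/3 ⇒ 2/3 = 1
¬(v + u) ⇒ (u ⇒ ¬v) = 2/3 ⇒ 1 = 1
((v · ¬v) + (u ⇒ u)) ⇒ (¬(v + u) ⇒ (u ⇒ ¬v)) = 1 ⇒ 1 = 1
¬(((v · ¬v) + (u ⇒ u)) ⇒ (¬(v + u) ⇒ (u ⇒ ¬v))) = ¬1 = 0

0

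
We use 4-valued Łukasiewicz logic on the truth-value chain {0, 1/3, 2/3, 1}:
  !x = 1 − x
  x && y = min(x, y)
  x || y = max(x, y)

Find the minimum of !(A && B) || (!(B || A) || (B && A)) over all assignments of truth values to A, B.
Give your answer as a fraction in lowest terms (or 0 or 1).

Take A = 1/3, B = 1/3:
A && B = 1/3 && 1/3 = 1/3
!(A && B) = !1/3 = 2/3
B || A = 1/3 || 1/3 = 1/3
!(B || A) = !1/3 = 2/3
B && A = 1/3 && 1/3 = 1/3
!(B || A) || (B && A) = 2/3 || 1/3 = 2/3
!(A && B) || (!(B || A) || (B && A)) = 2/3 || 2/3 = 2/3
No assignment yields a value below 2/3, so this is the minimum.

2/3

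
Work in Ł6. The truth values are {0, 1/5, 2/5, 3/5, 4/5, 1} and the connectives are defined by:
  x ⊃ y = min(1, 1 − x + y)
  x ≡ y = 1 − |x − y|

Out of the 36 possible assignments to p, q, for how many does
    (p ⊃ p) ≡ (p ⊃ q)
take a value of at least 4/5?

value 1: 21 assignments (counts)
value 4/5: 5 assignments (counts)
value 3/5: 4 assignments
value 2/5: 3 assignments
value 1/5: 2 assignments
value 0: 1 assignment
So 26 of the 36 assignments meet the threshold.

26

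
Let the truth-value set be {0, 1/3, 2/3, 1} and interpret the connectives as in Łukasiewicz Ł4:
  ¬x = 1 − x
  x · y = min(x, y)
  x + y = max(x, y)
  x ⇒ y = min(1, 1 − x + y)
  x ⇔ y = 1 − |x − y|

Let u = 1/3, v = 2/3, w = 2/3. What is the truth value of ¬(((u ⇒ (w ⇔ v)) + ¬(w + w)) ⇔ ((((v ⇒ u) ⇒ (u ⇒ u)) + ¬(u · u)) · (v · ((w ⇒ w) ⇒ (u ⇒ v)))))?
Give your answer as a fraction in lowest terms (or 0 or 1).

1/3

w ⇔ v = 2/3 ⇔ 2/3 = 1
u ⇒ (w ⇔ v) = 1/3 ⇒ 1 = 1
w + w = 2/3 + 2/3 = 2/3
¬(w + w) = ¬2/3 = 1/3
(u ⇒ (w ⇔ v)) + ¬(w + w) = 1 + 1/3 = 1
v ⇒ u = 2/3 ⇒ 1/3 = 2/3
u ⇒ u = 1/3 ⇒ 1/3 = 1
(v ⇒ u) ⇒ (u ⇒ u) = 2/3 ⇒ 1 = 1
u · u = 1/3 · 1/3 = 1/3
¬(u · u) = ¬1/3 = 2/3
((v ⇒ u) ⇒ (u ⇒ u)) + ¬(u · u) = 1 + 2/3 = 1
w ⇒ w = 2/3 ⇒ 2/3 = 1
u ⇒ v = 1/3 ⇒ 2/3 = 1
(w ⇒ w) ⇒ (u ⇒ v) = 1 ⇒ 1 = 1
v · ((w ⇒ w) ⇒ (u ⇒ v)) = 2/3 · 1 = 2/3
(((v ⇒ u) ⇒ (u ⇒ u)) + ¬(u · u)) · (v · ((w ⇒ w) ⇒ (u ⇒ v))) = 1 · 2/3 = 2/3
((u ⇒ (w ⇔ v)) + ¬(w + w)) ⇔ ((((v ⇒ u) ⇒ (u ⇒ u)) + ¬(u · u)) · (v · ((w ⇒ w) ⇒ (u ⇒ v)))) = 1 ⇔ 2/3 = 2/3
¬(((u ⇒ (w ⇔ v)) + ¬(w + w)) ⇔ ((((v ⇒ u) ⇒ (u ⇒ u)) + ¬(u · u)) · (v · ((w ⇒ w) ⇒ (u ⇒ v))))) = ¬2/3 = 1/3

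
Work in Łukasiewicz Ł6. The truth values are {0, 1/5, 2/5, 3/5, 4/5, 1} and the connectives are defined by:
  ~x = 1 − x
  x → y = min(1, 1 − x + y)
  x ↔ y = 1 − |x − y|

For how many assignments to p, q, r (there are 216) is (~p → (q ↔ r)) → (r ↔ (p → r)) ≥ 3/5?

187

value 1: 88 assignments (counts)
value 4/5: 58 assignments (counts)
value 3/5: 41 assignments (counts)
value 2/5: 21 assignments
value 1/5: 7 assignments
value 0: 1 assignment
So 187 of the 216 assignments meet the threshold.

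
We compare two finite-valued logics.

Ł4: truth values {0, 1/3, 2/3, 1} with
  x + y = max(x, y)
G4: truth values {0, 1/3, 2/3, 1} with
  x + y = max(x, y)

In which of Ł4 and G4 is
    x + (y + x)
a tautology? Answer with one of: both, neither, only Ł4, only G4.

neither

In Ł4: at x = 0, y = 0 the value is 0 — not a tautology.
In G4: at x = 0, y = 0 the value is 0 — not a tautology.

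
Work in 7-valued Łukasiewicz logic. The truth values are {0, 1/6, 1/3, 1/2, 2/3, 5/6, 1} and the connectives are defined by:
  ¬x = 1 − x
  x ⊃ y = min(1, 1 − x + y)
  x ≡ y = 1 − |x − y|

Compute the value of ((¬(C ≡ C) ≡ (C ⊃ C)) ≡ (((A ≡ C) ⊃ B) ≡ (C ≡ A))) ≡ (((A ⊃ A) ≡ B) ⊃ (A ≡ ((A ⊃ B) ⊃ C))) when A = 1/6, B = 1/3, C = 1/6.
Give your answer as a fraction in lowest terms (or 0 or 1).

C ≡ C = 1/6 ≡ 1/6 = 1
¬(C ≡ C) = ¬1 = 0
C ⊃ C = 1/6 ⊃ 1/6 = 1
¬(C ≡ C) ≡ (C ⊃ C) = 0 ≡ 1 = 0
A ≡ C = 1/6 ≡ 1/6 = 1
(A ≡ C) ⊃ B = 1 ⊃ 1/3 = 1/3
C ≡ A = 1/6 ≡ 1/6 = 1
((A ≡ C) ⊃ B) ≡ (C ≡ A) = 1/3 ≡ 1 = 1/3
(¬(C ≡ C) ≡ (C ⊃ C)) ≡ (((A ≡ C) ⊃ B) ≡ (C ≡ A)) = 0 ≡ 1/3 = 2/3
A ⊃ A = 1/6 ⊃ 1/6 = 1
(A ⊃ A) ≡ B = 1 ≡ 1/3 = 1/3
A ⊃ B = 1/6 ⊃ 1/3 = 1
(A ⊃ B) ⊃ C = 1 ⊃ 1/6 = 1/6
A ≡ ((A ⊃ B) ⊃ C) = 1/6 ≡ 1/6 = 1
((A ⊃ A) ≡ B) ⊃ (A ≡ ((A ⊃ B) ⊃ C)) = 1/3 ⊃ 1 = 1
((¬(C ≡ C) ≡ (C ⊃ C)) ≡ (((A ≡ C) ⊃ B) ≡ (C ≡ A))) ≡ (((A ⊃ A) ≡ B) ⊃ (A ≡ ((A ⊃ B) ⊃ C))) = 2/3 ≡ 1 = 2/3

2/3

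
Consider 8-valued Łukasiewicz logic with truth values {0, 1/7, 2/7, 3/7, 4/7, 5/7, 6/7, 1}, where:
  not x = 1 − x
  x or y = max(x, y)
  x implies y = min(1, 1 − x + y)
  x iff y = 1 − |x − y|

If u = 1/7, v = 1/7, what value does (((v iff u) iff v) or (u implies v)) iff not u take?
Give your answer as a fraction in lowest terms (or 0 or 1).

v iff u = 1/7 iff 1/7 = 1
(v iff u) iff v = 1 iff 1/7 = 1/7
u implies v = 1/7 implies 1/7 = 1
((v iff u) iff v) or (u implies v) = 1/7 or 1 = 1
not u = not 1/7 = 6/7
(((v iff u) iff v) or (u implies v)) iff not u = 1 iff 6/7 = 6/7

6/7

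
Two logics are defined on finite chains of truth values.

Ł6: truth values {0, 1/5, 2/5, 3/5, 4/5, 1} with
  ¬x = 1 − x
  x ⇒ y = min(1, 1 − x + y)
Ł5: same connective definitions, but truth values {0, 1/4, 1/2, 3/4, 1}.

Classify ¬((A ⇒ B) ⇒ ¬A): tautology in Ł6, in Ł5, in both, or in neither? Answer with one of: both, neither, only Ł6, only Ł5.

neither

In Ł6: at A = 0, B = 0 the value is 0 — not a tautology.
In Ł5: at A = 0, B = 0 the value is 0 — not a tautology.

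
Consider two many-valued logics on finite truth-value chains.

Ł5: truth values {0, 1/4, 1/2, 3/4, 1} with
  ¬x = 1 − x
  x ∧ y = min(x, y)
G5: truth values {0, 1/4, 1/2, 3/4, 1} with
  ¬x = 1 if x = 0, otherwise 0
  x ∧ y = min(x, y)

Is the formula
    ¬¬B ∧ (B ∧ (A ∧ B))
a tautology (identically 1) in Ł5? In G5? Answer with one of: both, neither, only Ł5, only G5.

In Ł5: at A = 0, B = 0 the value is 0 — not a tautology.
In G5: at A = 0, B = 0 the value is 0 — not a tautology.

neither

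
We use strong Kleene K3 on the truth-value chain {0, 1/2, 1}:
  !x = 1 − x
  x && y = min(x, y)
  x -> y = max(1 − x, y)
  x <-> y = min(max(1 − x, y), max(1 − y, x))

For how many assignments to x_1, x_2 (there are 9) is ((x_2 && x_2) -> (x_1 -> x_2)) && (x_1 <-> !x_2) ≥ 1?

2

x_1 = 0, x_2 = 0 ↦ 0  <
x_1 = 0, x_2 = 1/2 ↦ 1/2  <
x_1 = 0, x_2 = 1 ↦ 1  ≥
x_1 = 1/2, x_2 = 0 ↦ 1/2  <
x_1 = 1/2, x_2 = 1/2 ↦ 1/2  <
x_1 = 1/2, x_2 = 1 ↦ 1/2  <
x_1 = 1, x_2 = 0 ↦ 1  ≥
x_1 = 1, x_2 = 1/2 ↦ 1/2  <
x_1 = 1, x_2 = 1 ↦ 0  <
So 2 of the 9 assignments meet the threshold.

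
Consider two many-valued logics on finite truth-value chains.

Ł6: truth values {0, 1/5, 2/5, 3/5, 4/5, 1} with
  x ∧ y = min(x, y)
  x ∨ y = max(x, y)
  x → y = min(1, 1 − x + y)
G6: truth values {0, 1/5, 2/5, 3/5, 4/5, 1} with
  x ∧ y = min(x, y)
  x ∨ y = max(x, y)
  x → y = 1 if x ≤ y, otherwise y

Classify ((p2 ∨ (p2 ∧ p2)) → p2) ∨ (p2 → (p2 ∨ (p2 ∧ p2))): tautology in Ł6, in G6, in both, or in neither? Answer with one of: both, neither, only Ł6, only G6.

In Ł6: every assignment gives 1 — tautology.
In G6: every assignment gives 1 — tautology.

both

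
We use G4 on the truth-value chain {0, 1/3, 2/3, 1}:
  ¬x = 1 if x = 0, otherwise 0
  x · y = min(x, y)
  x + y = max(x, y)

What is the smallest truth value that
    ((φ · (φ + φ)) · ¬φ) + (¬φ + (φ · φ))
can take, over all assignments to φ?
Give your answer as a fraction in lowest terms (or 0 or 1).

1/3

Take φ = 1/3:
φ + φ = 1/3 + 1/3 = 1/3
φ · (φ + φ) = 1/3 · 1/3 = 1/3
¬φ = ¬1/3 = 0
(φ · (φ + φ)) · ¬φ = 1/3 · 0 = 0
¬φ = ¬1/3 = 0
φ · φ = 1/3 · 1/3 = 1/3
¬φ + (φ · φ) = 0 + 1/3 = 1/3
((φ · (φ + φ)) · ¬φ) + (¬φ + (φ · φ)) = 0 + 1/3 = 1/3
No assignment yields a value below 1/3, so this is the minimum.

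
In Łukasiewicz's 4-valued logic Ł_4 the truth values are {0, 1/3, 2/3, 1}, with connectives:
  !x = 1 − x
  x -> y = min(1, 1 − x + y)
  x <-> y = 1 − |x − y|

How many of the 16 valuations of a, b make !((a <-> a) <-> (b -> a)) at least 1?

a = 0, b = 0 ↦ 0  <
a = 0, b = 1/3 ↦ 1/3  <
a = 0, b = 2/3 ↦ 2/3  <
a = 0, b = 1 ↦ 1  ≥
a = 1/3, b = 0 ↦ 0  <
a = 1/3, b = 1/3 ↦ 0  <
a = 1/3, b = 2/3 ↦ 1/3  <
a = 1/3, b = 1 ↦ 2/3  <
a = 2/3, b = 0 ↦ 0  <
a = 2/3, b = 1/3 ↦ 0  <
a = 2/3, b = 2/3 ↦ 0  <
a = 2/3, b = 1 ↦ 1/3  <
a = 1, b = 0 ↦ 0  <
a = 1, b = 1/3 ↦ 0  <
a = 1, b = 2/3 ↦ 0  <
a = 1, b = 1 ↦ 0  <
So 1 of the 16 assignments meets the threshold.

1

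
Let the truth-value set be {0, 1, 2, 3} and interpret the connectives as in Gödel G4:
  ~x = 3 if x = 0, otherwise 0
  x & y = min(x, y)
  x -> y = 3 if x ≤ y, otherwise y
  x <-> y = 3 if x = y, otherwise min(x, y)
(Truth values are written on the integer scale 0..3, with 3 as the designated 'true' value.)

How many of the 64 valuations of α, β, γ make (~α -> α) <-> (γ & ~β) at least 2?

19

value 3: 16 assignments (counts)
value 2: 3 assignments (counts)
value 1: 3 assignments
value 0: 42 assignments
So 19 of the 64 assignments meet the threshold.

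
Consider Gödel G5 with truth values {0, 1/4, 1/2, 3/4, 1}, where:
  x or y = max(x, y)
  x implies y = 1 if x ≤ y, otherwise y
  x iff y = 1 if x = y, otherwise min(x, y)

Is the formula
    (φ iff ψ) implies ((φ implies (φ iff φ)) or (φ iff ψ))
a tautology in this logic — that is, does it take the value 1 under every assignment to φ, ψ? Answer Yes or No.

At φ = 1/2, ψ = 1/2, for instance:
φ iff ψ = 1/2 iff 1/2 = 1
φ iff φ = 1/2 iff 1/2 = 1
φ implies (φ iff φ) = 1/2 implies 1 = 1
(φ implies (φ iff φ)) or (φ iff ψ) = 1 or 1 = 1
(φ iff ψ) implies ((φ implies (φ iff φ)) or (φ iff ψ)) = 1 implies 1 = 1
and checking the remaining 24 assignments likewise gives ≥ 1 in every case.

Yes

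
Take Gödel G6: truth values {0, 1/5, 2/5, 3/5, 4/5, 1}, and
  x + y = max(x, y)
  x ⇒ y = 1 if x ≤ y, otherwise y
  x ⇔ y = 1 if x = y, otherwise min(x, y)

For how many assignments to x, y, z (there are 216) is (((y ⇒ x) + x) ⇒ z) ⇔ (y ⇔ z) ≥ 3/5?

107

value 1: 71 assignments (counts)
value 4/5: 13 assignments (counts)
value 3/5: 23 assignments (counts)
value 2/5: 31 assignments
value 1/5: 37 assignments
value 0: 41 assignments
So 107 of the 216 assignments meet the threshold.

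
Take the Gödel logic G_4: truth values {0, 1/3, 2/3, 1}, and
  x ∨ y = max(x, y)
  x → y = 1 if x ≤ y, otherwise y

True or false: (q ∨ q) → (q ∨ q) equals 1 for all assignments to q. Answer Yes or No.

Yes

q = 0 ↦ 1
q = 1/3 ↦ 1
q = 2/3 ↦ 1
q = 1 ↦ 1
Every assignment gives a value ≥ 1.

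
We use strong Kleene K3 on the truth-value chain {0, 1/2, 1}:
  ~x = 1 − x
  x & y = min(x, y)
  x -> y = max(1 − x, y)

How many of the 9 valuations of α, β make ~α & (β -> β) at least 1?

α = 0, β = 0 ↦ 1  ≥
α = 0, β = 1/2 ↦ 1/2  <
α = 0, β = 1 ↦ 1  ≥
α = 1/2, β = 0 ↦ 1/2  <
α = 1/2, β = 1/2 ↦ 1/2  <
α = 1/2, β = 1 ↦ 1/2  <
α = 1, β = 0 ↦ 0  <
α = 1, β = 1/2 ↦ 0  <
α = 1, β = 1 ↦ 0  <
So 2 of the 9 assignments meet the threshold.

2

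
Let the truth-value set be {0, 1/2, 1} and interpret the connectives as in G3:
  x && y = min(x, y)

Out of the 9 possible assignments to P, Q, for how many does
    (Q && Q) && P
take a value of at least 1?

P = 0, Q = 0 ↦ 0  <
P = 0, Q = 1/2 ↦ 0  <
P = 0, Q = 1 ↦ 0  <
P = 1/2, Q = 0 ↦ 0  <
P = 1/2, Q = 1/2 ↦ 1/2  <
P = 1/2, Q = 1 ↦ 1/2  <
P = 1, Q = 0 ↦ 0  <
P = 1, Q = 1/2 ↦ 1/2  <
P = 1, Q = 1 ↦ 1  ≥
So 1 of the 9 assignments meets the threshold.

1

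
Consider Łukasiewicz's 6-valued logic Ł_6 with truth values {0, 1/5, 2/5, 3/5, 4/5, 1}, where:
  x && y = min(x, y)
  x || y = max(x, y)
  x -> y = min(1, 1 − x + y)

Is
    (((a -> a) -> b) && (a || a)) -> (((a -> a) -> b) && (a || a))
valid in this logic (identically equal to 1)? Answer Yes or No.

Yes

At a = 4/5, b = 1/5, for instance:
a -> a = 4/5 -> 4/5 = 1
(a -> a) -> b = 1 -> 1/5 = 1/5
a || a = 4/5 || 4/5 = 4/5
((a -> a) -> b) && (a || a) = 1/5 && 4/5 = 1/5
(((a -> a) -> b) && (a || a)) -> (((a -> a) -> b) && (a || a)) = 1/5 -> 1/5 = 1
and checking the remaining 35 assignments likewise gives ≥ 1 in every case.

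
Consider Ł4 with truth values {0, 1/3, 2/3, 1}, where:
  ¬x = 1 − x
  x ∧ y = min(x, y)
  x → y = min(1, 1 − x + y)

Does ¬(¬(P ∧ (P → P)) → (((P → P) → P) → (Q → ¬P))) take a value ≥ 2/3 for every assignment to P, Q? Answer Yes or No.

Counterexample: take P = 0, Q = 0.
P → P = 0 → 0 = 1
P ∧ (P → P) = 0 ∧ 1 = 0
¬(P ∧ (P → P)) = ¬0 = 1
P → P = 0 → 0 = 1
(P → P) → P = 1 → 0 = 0
¬P = ¬0 = 1
Q → ¬P = 0 → 1 = 1
((P → P) → P) → (Q → ¬P) = 0 → 1 = 1
¬(P ∧ (P → P)) → (((P → P) → P) → (Q → ¬P)) = 1 → 1 = 1
¬(¬(P ∧ (P → P)) → (((P → P) → P) → (Q → ¬P))) = ¬1 = 0
This gives 0, which is below 2/3.

No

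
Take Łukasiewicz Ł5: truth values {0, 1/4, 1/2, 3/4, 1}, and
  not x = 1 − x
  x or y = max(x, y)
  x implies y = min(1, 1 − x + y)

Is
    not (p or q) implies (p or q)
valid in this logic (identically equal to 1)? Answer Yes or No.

No

Counterexample: take p = 0, q = 0.
p or q = 0 or 0 = 0
not (p or q) = not 0 = 1
p or q = 0 or 0 = 0
not (p or q) implies (p or q) = 1 implies 0 = 0
This gives 0 ≠ 1.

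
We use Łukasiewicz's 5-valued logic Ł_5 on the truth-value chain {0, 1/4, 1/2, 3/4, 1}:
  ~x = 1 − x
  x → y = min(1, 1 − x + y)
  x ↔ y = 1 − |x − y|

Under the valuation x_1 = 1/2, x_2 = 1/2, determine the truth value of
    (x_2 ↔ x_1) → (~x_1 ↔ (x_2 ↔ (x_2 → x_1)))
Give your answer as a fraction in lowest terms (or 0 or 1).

1

x_2 ↔ x_1 = 1/2 ↔ 1/2 = 1
~x_1 = ~1/2 = 1/2
x_2 → x_1 = 1/2 → 1/2 = 1
x_2 ↔ (x_2 → x_1) = 1/2 ↔ 1 = 1/2
~x_1 ↔ (x_2 ↔ (x_2 → x_1)) = 1/2 ↔ 1/2 = 1
(x_2 ↔ x_1) → (~x_1 ↔ (x_2 ↔ (x_2 → x_1))) = 1 → 1 = 1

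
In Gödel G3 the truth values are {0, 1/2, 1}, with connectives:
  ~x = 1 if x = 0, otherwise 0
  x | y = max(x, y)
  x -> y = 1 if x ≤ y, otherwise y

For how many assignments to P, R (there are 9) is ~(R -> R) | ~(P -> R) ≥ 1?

2

P = 0, R = 0 ↦ 0  <
P = 0, R = 1/2 ↦ 0  <
P = 0, R = 1 ↦ 0  <
P = 1/2, R = 0 ↦ 1  ≥
P = 1/2, R = 1/2 ↦ 0  <
P = 1/2, R = 1 ↦ 0  <
P = 1, R = 0 ↦ 1  ≥
P = 1, R = 1/2 ↦ 0  <
P = 1, R = 1 ↦ 0  <
So 2 of the 9 assignments meet the threshold.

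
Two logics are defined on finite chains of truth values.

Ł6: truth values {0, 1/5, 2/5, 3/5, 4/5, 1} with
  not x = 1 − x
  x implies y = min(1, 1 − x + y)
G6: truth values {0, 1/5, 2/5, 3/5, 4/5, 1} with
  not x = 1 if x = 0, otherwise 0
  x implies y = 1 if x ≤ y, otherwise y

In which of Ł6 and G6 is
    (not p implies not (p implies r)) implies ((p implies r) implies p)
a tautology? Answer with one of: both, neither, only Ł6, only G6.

only Ł6

In Ł6: every assignment gives 1 — tautology.
In G6: at p = 1/5, r = 1/5 the value is 1/5 — not a tautology.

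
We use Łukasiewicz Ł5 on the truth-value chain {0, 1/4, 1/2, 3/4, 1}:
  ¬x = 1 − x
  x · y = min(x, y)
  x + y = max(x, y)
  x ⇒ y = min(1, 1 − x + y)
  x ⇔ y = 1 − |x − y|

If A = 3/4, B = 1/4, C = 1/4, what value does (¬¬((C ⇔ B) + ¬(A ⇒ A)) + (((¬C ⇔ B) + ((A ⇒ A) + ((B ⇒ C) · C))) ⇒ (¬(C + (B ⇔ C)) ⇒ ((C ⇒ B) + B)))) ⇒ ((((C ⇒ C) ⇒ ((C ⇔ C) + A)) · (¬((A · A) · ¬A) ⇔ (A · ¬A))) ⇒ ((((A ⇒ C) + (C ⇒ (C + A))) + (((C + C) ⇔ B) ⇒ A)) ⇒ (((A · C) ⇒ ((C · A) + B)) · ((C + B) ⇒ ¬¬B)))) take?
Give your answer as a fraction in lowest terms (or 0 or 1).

1

C ⇔ B = 1/4 ⇔ 1/4 = 1
A ⇒ A = 3/4 ⇒ 3/4 = 1
¬(A ⇒ A) = ¬1 = 0
(C ⇔ B) + ¬(A ⇒ A) = 1 + 0 = 1
¬((C ⇔ B) + ¬(A ⇒ A)) = ¬1 = 0
¬¬((C ⇔ B) + ¬(A ⇒ A)) = ¬0 = 1
¬C = ¬1/4 = 3/4
¬C ⇔ B = 3/4 ⇔ 1/4 = 1/2
A ⇒ A = 3/4 ⇒ 3/4 = 1
B ⇒ C = 1/4 ⇒ 1/4 = 1
(B ⇒ C) · C = 1 · 1/4 = 1/4
(A ⇒ A) + ((B ⇒ C) · C) = 1 + 1/4 = 1
(¬C ⇔ B) + ((A ⇒ A) + ((B ⇒ C) · C)) = 1/2 + 1 = 1
B ⇔ C = 1/4 ⇔ 1/4 = 1
C + (B ⇔ C) = 1/4 + 1 = 1
¬(C + (B ⇔ C)) = ¬1 = 0
C ⇒ B = 1/4 ⇒ 1/4 = 1
(C ⇒ B) + B = 1 + 1/4 = 1
¬(C + (B ⇔ C)) ⇒ ((C ⇒ B) + B) = 0 ⇒ 1 = 1
((¬C ⇔ B) + ((A ⇒ A) + ((B ⇒ C) · C))) ⇒ (¬(C + (B ⇔ C)) ⇒ ((C ⇒ B) + B)) = 1 ⇒ 1 = 1
¬¬((C ⇔ B) + ¬(A ⇒ A)) + (((¬C ⇔ B) + ((A ⇒ A) + ((B ⇒ C) · C))) ⇒ (¬(C + (B ⇔ C)) ⇒ ((C ⇒ B) + B))) = 1 + 1 = 1
C ⇒ C = 1/4 ⇒ 1/4 = 1
C ⇔ C = 1/4 ⇔ 1/4 = 1
(C ⇔ C) + A = 1 + 3/4 = 1
(C ⇒ C) ⇒ ((C ⇔ C) + A) = 1 ⇒ 1 = 1
A · A = 3/4 · 3/4 = 3/4
¬A = ¬3/4 = 1/4
(A · A) · ¬A = 3/4 · 1/4 = 1/4
¬((A · A) · ¬A) = ¬1/4 = 3/4
¬A = ¬3/4 = 1/4
A · ¬A = 3/4 · 1/4 = 1/4
¬((A · A) · ¬A) ⇔ (A · ¬A) = 3/4 ⇔ 1/4 = 1/2
((C ⇒ C) ⇒ ((C ⇔ C) + A)) · (¬((A · A) · ¬A) ⇔ (A · ¬A)) = 1 · 1/2 = 1/2
A ⇒ C = 3/4 ⇒ 1/4 = 1/2
C + A = 1/4 + 3/4 = 3/4
C ⇒ (C + A) = 1/4 ⇒ 3/4 = 1
(A ⇒ C) + (C ⇒ (C + A)) = 1/2 + 1 = 1
C + C = 1/4 + 1/4 = 1/4
(C + C) ⇔ B = 1/4 ⇔ 1/4 = 1
((C + C) ⇔ B) ⇒ A = 1 ⇒ 3/4 = 3/4
((A ⇒ C) + (C ⇒ (C + A))) + (((C + C) ⇔ B) ⇒ A) = 1 + 3/4 = 1
A · C = 3/4 · 1/4 = 1/4
C · A = 1/4 · 3/4 = 1/4
(C · A) + B = 1/4 + 1/4 = 1/4
(A · C) ⇒ ((C · A) + B) = 1/4 ⇒ 1/4 = 1
C + B = 1/4 + 1/4 = 1/4
¬B = ¬1/4 = 3/4
¬¬B = ¬3/4 = 1/4
(C + B) ⇒ ¬¬B = 1/4 ⇒ 1/4 = 1
((A · C) ⇒ ((C · A) + B)) · ((C + B) ⇒ ¬¬B) = 1 · 1 = 1
(((A ⇒ C) + (C ⇒ (C + A))) + (((C + C) ⇔ B) ⇒ A)) ⇒ (((A · C) ⇒ ((C · A) + B)) · ((C + B) ⇒ ¬¬B)) = 1 ⇒ 1 = 1
(((C ⇒ C) ⇒ ((C ⇔ C) + A)) · (¬((A · A) · ¬A) ⇔ (A · ¬A))) ⇒ ((((A ⇒ C) + (C ⇒ (C + A))) + (((C + C) ⇔ B) ⇒ A)) ⇒ (((A · C) ⇒ ((C · A) + B)) · ((C + B) ⇒ ¬¬B))) = 1/2 ⇒ 1 = 1
(¬¬((C ⇔ B) + ¬(A ⇒ A)) + (((¬C ⇔ B) + ((A ⇒ A) + ((B ⇒ C) · C))) ⇒ (¬(C + (B ⇔ C)) ⇒ ((C ⇒ B) + B)))) ⇒ ((((C ⇒ C) ⇒ ((C ⇔ C) + A)) · (¬((A · A) · ¬A) ⇔ (A · ¬A))) ⇒ ((((A ⇒ C) + (C ⇒ (C + A))) + (((C + C) ⇔ B) ⇒ A)) ⇒ (((A · C) ⇒ ((C · A) + B)) · ((C + B) ⇒ ¬¬B)))) = 1 ⇒ 1 = 1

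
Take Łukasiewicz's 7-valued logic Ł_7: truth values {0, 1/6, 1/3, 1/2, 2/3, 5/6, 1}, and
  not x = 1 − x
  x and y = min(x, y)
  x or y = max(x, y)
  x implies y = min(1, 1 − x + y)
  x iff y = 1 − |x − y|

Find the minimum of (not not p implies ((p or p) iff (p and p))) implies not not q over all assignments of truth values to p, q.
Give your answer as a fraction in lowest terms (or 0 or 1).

0

Take p = 0, q = 0:
not p = not 0 = 1
not not p = not 1 = 0
p or p = 0 or 0 = 0
p and p = 0 and 0 = 0
(p or p) iff (p and p) = 0 iff 0 = 1
not not p implies ((p or p) iff (p and p)) = 0 implies 1 = 1
not q = not 0 = 1
not not q = not 1 = 0
(not not p implies ((p or p) iff (p and p))) implies not not q = 1 implies 0 = 0
No assignment yields a value below 0, so this is the minimum.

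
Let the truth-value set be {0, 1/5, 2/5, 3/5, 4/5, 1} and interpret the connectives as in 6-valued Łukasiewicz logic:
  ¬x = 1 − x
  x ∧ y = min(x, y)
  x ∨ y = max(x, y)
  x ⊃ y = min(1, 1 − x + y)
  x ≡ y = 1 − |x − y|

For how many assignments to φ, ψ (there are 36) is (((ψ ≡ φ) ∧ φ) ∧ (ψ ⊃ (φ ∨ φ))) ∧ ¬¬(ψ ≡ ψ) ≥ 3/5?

value 1: 1 assignment (counts)
value 4/5: 4 assignments (counts)
value 3/5: 7 assignments (counts)
value 2/5: 9 assignments
value 1/5: 8 assignments
value 0: 7 assignments
So 12 of the 36 assignments meet the threshold.

12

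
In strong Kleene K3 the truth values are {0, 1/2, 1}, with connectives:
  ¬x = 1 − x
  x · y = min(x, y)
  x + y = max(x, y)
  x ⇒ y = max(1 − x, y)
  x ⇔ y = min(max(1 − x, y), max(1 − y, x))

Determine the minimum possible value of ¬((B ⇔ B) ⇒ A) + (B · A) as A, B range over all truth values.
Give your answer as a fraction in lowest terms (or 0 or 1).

Take A = 1, B = 0:
B ⇔ B = 0 ⇔ 0 = 1
(B ⇔ B) ⇒ A = 1 ⇒ 1 = 1
¬((B ⇔ B) ⇒ A) = ¬1 = 0
B · A = 0 · 1 = 0
¬((B ⇔ B) ⇒ A) + (B · A) = 0 + 0 = 0
No assignment yields a value below 0, so this is the minimum.

0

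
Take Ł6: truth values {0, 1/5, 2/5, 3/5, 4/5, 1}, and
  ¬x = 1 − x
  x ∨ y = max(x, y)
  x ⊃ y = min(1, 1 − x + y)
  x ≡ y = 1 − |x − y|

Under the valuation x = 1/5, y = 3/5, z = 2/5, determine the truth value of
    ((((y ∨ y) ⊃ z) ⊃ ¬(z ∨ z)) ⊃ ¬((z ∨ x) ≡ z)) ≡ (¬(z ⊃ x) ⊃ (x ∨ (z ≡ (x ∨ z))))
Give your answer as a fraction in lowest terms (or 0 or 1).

1/5

y ∨ y = 3/5 ∨ 3/5 = 3/5
(y ∨ y) ⊃ z = 3/5 ⊃ 2/5 = 4/5
z ∨ z = 2/5 ∨ 2/5 = 2/5
¬(z ∨ z) = ¬2/5 = 3/5
((y ∨ y) ⊃ z) ⊃ ¬(z ∨ z) = 4/5 ⊃ 3/5 = 4/5
z ∨ x = 2/5 ∨ 1/5 = 2/5
(z ∨ x) ≡ z = 2/5 ≡ 2/5 = 1
¬((z ∨ x) ≡ z) = ¬1 = 0
(((y ∨ y) ⊃ z) ⊃ ¬(z ∨ z)) ⊃ ¬((z ∨ x) ≡ z) = 4/5 ⊃ 0 = 1/5
z ⊃ x = 2/5 ⊃ 1/5 = 4/5
¬(z ⊃ x) = ¬4/5 = 1/5
x ∨ z = 1/5 ∨ 2/5 = 2/5
z ≡ (x ∨ z) = 2/5 ≡ 2/5 = 1
x ∨ (z ≡ (x ∨ z)) = 1/5 ∨ 1 = 1
¬(z ⊃ x) ⊃ (x ∨ (z ≡ (x ∨ z))) = 1/5 ⊃ 1 = 1
((((y ∨ y) ⊃ z) ⊃ ¬(z ∨ z)) ⊃ ¬((z ∨ x) ≡ z)) ≡ (¬(z ⊃ x) ⊃ (x ∨ (z ≡ (x ∨ z)))) = 1/5 ≡ 1 = 1/5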